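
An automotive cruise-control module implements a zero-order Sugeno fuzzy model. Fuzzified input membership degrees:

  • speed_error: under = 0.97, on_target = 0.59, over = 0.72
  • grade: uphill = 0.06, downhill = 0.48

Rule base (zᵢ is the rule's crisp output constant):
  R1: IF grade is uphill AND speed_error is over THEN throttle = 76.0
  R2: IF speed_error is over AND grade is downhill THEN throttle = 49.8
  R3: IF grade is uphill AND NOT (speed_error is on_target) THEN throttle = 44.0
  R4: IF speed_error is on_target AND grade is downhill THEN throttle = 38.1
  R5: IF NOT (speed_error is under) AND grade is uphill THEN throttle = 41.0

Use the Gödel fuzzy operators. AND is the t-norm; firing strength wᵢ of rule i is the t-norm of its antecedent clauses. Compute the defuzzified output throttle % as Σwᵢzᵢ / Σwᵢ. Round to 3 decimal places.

R1 (z=76.0): uphill=0.06, over=0.72; AND[min(a, b)] → w = 0.06
R2 (z=49.8): over=0.72, downhill=0.48; AND[min(a, b)] → w = 0.48
R3 (z=44.0): uphill=0.06, ¬on_target=1−0.59=0.41; AND[min(a, b)] → w = 0.06
R4 (z=38.1): on_target=0.59, downhill=0.48; AND[min(a, b)] → w = 0.48
R5 (z=41.0): ¬under=1−0.97=0.03, uphill=0.06; AND[min(a, b)] → w = 0.03
Weighted average = (0.06·76.0 + 0.48·49.8 + 0.06·44.0 + 0.48·38.1 + 0.03·41.0) / (0.06 + 0.48 + 0.06 + 0.48 + 0.03)
  = 50.6220 / 1.1100 = 45.605

45.605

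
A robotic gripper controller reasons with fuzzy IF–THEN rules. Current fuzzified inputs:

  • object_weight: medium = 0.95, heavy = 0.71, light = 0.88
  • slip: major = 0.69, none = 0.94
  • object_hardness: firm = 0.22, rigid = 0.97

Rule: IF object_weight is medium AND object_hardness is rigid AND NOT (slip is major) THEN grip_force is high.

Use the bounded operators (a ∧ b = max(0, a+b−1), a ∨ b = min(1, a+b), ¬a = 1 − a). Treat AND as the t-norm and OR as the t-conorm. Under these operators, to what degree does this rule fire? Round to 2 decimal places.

firing strength: medium=0.95, rigid=0.97, ¬major=1−0.69=0.31; AND[max(0, a+b−1)] → w = 0.23

0.23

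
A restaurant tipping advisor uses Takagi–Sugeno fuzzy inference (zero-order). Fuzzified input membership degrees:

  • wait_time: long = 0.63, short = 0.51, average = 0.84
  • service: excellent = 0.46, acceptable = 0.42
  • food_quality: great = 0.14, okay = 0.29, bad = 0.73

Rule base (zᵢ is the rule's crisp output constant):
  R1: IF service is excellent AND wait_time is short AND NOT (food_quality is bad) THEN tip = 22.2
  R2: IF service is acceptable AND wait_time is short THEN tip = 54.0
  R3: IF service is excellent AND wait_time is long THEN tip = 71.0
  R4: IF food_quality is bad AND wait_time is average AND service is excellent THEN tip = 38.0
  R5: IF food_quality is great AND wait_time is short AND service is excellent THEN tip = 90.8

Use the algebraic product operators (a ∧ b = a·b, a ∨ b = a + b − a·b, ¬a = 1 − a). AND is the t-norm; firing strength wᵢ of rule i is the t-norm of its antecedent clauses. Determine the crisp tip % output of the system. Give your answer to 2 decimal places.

53.56

R1 (z=22.2): excellent=0.46, short=0.51, ¬bad=1−0.73=0.27; AND[a·b] → w = 0.0633
R2 (z=54.0): acceptable=0.42, short=0.51; AND[a·b] → w = 0.2142
R3 (z=71.0): excellent=0.46, long=0.63; AND[a·b] → w = 0.2898
R4 (z=38.0): bad=0.73, average=0.84, excellent=0.46; AND[a·b] → w = 0.2821
R5 (z=90.8): great=0.14, short=0.51, excellent=0.46; AND[a·b] → w = 0.0328
Weighted average = (0.0633·22.2 + 0.2142·54.0 + 0.2898·71.0 + 0.2821·38.0 + 0.0328·90.8) / (0.0633 + 0.2142 + 0.2898 + 0.2821 + 0.0328)
  = 47.2498 / 0.8823 = 53.56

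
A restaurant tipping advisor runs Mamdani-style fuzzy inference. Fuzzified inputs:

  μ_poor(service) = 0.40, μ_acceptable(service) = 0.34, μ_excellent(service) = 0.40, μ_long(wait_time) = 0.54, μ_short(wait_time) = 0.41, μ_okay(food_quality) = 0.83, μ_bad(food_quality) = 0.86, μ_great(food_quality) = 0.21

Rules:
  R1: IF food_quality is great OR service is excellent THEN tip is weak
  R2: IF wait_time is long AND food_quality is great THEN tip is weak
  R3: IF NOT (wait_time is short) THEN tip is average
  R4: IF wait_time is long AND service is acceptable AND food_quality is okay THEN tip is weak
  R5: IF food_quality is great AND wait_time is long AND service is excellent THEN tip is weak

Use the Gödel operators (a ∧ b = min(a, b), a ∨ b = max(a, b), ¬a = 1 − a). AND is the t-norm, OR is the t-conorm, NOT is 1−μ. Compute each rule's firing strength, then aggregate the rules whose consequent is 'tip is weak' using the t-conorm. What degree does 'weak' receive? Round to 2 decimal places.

0.40

R1: great=0.21, excellent=0.40; OR[max(a, b)] → w = 0.40
R2: long=0.54, great=0.21; AND[min(a, b)] → w = 0.21
R3: ¬short=1−0.41=0.59 → w = 0.59
R4: long=0.54, acceptable=0.34, okay=0.83; AND[min(a, b)] → w = 0.34
R5: great=0.21, long=0.54, excellent=0.40; AND[min(a, b)] → w = 0.21
Rules with consequent 'weak': {R1, R2, R4, R5} → strengths 0.40, 0.21, 0.34, 0.21
Aggregate via t-conorm [max(a, b)]: 0.40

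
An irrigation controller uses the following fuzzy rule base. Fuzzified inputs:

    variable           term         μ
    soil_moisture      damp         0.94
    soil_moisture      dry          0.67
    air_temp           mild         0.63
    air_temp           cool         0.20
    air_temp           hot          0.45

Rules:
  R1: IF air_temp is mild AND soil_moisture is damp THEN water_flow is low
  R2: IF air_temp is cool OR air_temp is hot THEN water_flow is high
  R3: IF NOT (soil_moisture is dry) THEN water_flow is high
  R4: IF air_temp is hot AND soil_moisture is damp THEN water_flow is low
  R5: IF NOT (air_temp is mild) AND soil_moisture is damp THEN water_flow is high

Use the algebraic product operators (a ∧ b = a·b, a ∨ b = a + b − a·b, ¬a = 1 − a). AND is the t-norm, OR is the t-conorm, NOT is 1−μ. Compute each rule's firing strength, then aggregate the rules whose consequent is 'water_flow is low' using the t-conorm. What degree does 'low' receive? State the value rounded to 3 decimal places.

R1: mild=0.63, damp=0.94; AND[a·b] → w = 0.5922
R2: cool=0.20, hot=0.45; OR[a + b − a·b] → w = 0.5600
R3: ¬dry=1−0.67=0.33 → w = 0.3300
R4: hot=0.45, damp=0.94; AND[a·b] → w = 0.4230
R5: ¬mild=1−0.63=0.37, damp=0.94; AND[a·b] → w = 0.3478
Rules with consequent 'low': {R1, R4} → strengths 0.5922, 0.4230
Aggregate via t-conorm [a + b − a·b]: 0.7647

0.765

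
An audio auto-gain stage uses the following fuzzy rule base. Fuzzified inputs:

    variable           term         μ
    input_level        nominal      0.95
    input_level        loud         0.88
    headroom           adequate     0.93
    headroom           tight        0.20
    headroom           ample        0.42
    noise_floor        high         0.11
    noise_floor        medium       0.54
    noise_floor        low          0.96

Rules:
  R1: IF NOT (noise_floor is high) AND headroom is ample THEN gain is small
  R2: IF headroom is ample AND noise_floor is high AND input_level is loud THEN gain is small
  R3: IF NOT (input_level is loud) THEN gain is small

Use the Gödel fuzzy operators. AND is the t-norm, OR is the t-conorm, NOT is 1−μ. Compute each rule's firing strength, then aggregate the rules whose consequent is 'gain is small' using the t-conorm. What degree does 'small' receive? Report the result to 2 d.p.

0.42

R1: ¬high=1−0.11=0.89, ample=0.42; AND[min(a, b)] → w = 0.42
R2: ample=0.42, high=0.11, loud=0.88; AND[min(a, b)] → w = 0.11
R3: ¬loud=1−0.88=0.12 → w = 0.12
Rules with consequent 'small': {R1, R2, R3} → strengths 0.42, 0.11, 0.12
Aggregate via t-conorm [max(a, b)]: 0.42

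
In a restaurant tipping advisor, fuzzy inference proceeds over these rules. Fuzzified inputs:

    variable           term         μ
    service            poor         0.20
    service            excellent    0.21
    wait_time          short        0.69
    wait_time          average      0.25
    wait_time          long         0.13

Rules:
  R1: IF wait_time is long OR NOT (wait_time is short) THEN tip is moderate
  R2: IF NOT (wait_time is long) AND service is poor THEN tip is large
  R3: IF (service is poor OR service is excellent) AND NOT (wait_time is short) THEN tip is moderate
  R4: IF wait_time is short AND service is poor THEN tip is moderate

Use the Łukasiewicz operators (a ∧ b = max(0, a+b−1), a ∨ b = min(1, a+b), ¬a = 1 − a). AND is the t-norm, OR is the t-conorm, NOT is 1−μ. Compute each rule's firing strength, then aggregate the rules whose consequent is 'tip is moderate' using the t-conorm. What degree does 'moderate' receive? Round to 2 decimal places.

0.44

R1: long=0.13, ¬short=1−0.69=0.31; OR[min(1, a+b)] → w = 0.44
R2: ¬long=1−0.13=0.87, poor=0.20; AND[max(0, a+b−1)] → w = 0.07
R3: (poor=0.20 OR excellent=0.21) = 0.41; AND[max(0, a+b−1)] with ¬short=1−0.69=0.31 → w = 0.00
R4: short=0.69, poor=0.20; AND[max(0, a+b−1)] → w = 0.00
Rules with consequent 'moderate': {R1, R3, R4} → strengths 0.44, 0.00, 0.00
Aggregate via t-conorm [min(1, a+b)]: 0.44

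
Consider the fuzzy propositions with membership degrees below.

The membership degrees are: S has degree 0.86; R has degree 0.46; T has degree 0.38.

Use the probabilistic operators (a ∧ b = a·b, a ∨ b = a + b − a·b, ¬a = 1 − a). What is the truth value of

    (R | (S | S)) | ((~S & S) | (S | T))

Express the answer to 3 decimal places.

S | S = a + b − a·b on (0.8600, 0.8600) = 0.9804
R | (S | S) = a + b − a·b on (0.4600, 0.9804) = 0.9894
~S = 1 − 0.8600 = 0.1400
~S & S = a·b on (0.1400, 0.8600) = 0.1204
S | T = a + b − a·b on (0.8600, 0.3800) = 0.9132
(~S & S) | (S | T) = a + b − a·b on (0.1204, 0.9132) = 0.9237
(R | (S | S)) | ((~S & S) | (S | T)) = a + b − a·b on (0.9894, 0.9237) = 0.9992

0.999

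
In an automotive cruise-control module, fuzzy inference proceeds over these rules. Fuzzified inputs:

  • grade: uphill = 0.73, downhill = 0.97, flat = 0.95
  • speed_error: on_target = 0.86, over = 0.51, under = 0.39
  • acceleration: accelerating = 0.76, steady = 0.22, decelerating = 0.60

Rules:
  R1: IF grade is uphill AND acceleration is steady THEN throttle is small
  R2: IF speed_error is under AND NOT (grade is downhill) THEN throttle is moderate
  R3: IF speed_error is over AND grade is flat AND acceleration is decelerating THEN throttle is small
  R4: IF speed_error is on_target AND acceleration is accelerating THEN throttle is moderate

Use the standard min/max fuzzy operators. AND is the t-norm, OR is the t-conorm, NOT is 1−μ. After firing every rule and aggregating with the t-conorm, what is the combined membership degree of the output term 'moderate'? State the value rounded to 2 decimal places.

R1: uphill=0.73, steady=0.22; AND[min(a, b)] → w = 0.22
R2: under=0.39, ¬downhill=1−0.97=0.03; AND[min(a, b)] → w = 0.03
R3: over=0.51, flat=0.95, decelerating=0.60; AND[min(a, b)] → w = 0.51
R4: on_target=0.86, accelerating=0.76; AND[min(a, b)] → w = 0.76
Rules with consequent 'moderate': {R2, R4} → strengths 0.03, 0.76
Aggregate via t-conorm [max(a, b)]: 0.76

0.76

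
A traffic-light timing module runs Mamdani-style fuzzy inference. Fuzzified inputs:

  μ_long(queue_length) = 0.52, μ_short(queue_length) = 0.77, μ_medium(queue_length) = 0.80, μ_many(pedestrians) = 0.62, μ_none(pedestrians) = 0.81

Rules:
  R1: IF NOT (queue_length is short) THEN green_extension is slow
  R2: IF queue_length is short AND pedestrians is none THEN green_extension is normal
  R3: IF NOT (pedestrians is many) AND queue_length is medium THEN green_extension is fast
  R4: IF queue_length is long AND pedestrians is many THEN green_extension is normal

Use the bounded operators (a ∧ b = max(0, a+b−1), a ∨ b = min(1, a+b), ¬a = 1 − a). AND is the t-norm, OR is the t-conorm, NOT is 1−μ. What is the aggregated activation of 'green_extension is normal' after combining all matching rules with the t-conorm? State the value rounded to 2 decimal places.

0.72

R1: ¬short=1−0.77=0.23 → w = 0.23
R2: short=0.77, none=0.81; AND[max(0, a+b−1)] → w = 0.58
R3: ¬many=1−0.62=0.38, medium=0.80; AND[max(0, a+b−1)] → w = 0.18
R4: long=0.52, many=0.62; AND[max(0, a+b−1)] → w = 0.14
Rules with consequent 'normal': {R2, R4} → strengths 0.58, 0.14
Aggregate via t-conorm [min(1, a+b)]: 0.72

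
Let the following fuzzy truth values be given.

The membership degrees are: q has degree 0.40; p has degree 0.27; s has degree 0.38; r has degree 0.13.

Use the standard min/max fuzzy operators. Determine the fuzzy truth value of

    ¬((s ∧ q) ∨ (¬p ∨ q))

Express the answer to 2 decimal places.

0.27

s ∧ q = min(a, b) on (0.38, 0.40) = 0.38
¬p = 1 − 0.27 = 0.73
¬p ∨ q = max(a, b) on (0.73, 0.40) = 0.73
(s ∧ q) ∨ (¬p ∨ q) = max(a, b) on (0.38, 0.73) = 0.73
¬((s ∧ q) ∨ (¬p ∨ q)) = 1 − 0.73 = 0.27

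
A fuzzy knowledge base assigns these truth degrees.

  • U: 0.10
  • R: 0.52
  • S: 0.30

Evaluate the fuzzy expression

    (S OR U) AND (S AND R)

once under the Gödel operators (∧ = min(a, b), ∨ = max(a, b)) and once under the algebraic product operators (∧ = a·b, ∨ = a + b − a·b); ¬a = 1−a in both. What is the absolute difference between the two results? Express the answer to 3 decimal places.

Under Gödel:
  S OR U = max(a, b) on (0.30, 0.10) = 0.30
  S AND R = min(a, b) on (0.30, 0.52) = 0.30
  (S OR U) AND (S AND R) = min(a, b) on (0.30, 0.30) = 0.30
  → value = 0.3000
Under algebraic product:
  S OR U = a + b − a·b on (0.3000, 0.1000) = 0.3700
  S AND R = a·b on (0.3000, 0.5200) = 0.1560
  (S OR U) AND (S AND R) = a·b on (0.3700, 0.1560) = 0.0577
  → value = 0.0577
|0.3000 − 0.0577| = 0.242

0.242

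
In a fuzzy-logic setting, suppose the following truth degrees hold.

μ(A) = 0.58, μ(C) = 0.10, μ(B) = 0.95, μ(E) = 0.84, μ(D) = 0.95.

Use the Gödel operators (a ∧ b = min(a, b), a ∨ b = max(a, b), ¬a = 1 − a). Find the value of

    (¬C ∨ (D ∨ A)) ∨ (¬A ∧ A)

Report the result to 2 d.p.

¬C = 1 − 0.10 = 0.90
D ∨ A = max(a, b) on (0.95, 0.58) = 0.95
¬C ∨ (D ∨ A) = max(a, b) on (0.90, 0.95) = 0.95
¬A = 1 − 0.58 = 0.42
¬A ∧ A = min(a, b) on (0.42, 0.58) = 0.42
(¬C ∨ (D ∨ A)) ∨ (¬A ∧ A) = max(a, b) on (0.95, 0.42) = 0.95

0.95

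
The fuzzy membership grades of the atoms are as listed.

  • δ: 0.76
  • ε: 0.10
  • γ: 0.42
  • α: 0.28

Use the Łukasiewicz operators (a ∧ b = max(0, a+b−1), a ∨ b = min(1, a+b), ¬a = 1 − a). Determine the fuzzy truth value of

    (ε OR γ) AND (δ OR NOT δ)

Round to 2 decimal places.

ε OR γ = min(1, a+b) on (0.10, 0.42) = 0.52
NOT δ = 1 − 0.76 = 0.24
δ OR NOT δ = min(1, a+b) on (0.76, 0.24) = 1.00
(ε OR γ) AND (δ OR NOT δ) = max(0, a+b−1) on (0.52, 1.00) = 0.52

0.52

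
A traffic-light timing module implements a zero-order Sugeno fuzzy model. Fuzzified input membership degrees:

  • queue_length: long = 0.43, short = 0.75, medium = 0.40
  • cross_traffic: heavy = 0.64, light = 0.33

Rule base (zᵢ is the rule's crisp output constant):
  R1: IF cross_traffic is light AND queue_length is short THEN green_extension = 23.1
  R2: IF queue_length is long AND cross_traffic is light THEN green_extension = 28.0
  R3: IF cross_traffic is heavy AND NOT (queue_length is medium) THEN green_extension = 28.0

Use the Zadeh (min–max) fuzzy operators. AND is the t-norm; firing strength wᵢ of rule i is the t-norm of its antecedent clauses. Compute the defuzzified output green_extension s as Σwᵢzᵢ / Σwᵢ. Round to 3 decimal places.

26.717

R1 (z=23.1): light=0.33, short=0.75; AND[min(a, b)] → w = 0.33
R2 (z=28.0): long=0.43, light=0.33; AND[min(a, b)] → w = 0.33
R3 (z=28.0): heavy=0.64, ¬medium=1−0.40=0.60; AND[min(a, b)] → w = 0.60
Weighted average = (0.33·23.1 + 0.33·28.0 + 0.60·28.0) / (0.33 + 0.33 + 0.60)
  = 33.6630 / 1.2600 = 26.717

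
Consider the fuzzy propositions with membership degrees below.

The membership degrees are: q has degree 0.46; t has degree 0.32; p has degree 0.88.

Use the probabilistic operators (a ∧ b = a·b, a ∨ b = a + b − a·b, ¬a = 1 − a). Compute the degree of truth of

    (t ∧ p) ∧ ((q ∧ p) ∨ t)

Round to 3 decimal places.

0.168

t ∧ p = a·b on (0.3200, 0.8800) = 0.2816
q ∧ p = a·b on (0.4600, 0.8800) = 0.4048
(q ∧ p) ∨ t = a + b − a·b on (0.4048, 0.3200) = 0.5953
(t ∧ p) ∧ ((q ∧ p) ∨ t) = a·b on (0.2816, 0.5953) = 0.1676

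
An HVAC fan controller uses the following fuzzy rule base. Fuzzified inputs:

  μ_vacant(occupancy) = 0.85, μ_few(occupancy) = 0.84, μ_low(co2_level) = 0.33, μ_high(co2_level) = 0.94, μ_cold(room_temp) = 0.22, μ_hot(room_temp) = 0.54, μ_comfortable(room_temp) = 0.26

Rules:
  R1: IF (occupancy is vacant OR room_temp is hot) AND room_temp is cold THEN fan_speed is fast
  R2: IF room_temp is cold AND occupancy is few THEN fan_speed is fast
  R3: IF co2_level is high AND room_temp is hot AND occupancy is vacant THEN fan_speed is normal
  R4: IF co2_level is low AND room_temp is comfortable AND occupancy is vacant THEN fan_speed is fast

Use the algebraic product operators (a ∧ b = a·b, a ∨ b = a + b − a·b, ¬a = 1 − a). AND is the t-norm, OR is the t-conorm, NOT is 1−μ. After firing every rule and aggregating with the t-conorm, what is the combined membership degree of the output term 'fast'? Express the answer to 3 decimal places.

R1: (vacant=0.85 OR hot=0.54) = 0.9310; AND[a·b] with cold=0.22 → w = 0.2048
R2: cold=0.22, few=0.84; AND[a·b] → w = 0.1848
R3: high=0.94, hot=0.54, vacant=0.85; AND[a·b] → w = 0.4315
R4: low=0.33, comfortable=0.26, vacant=0.85; AND[a·b] → w = 0.0729
Rules with consequent 'fast': {R1, R2, R4} → strengths 0.2048, 0.1848, 0.0729
Aggregate via t-conorm [a + b − a·b]: 0.3990

0.399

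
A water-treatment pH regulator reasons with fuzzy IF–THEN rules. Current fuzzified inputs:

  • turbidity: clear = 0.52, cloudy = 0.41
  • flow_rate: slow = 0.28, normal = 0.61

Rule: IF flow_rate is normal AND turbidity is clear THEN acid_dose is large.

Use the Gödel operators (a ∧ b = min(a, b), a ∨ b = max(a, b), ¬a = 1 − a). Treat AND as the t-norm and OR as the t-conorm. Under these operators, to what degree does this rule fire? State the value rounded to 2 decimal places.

0.52

firing strength: normal=0.61, clear=0.52; AND[min(a, b)] → w = 0.52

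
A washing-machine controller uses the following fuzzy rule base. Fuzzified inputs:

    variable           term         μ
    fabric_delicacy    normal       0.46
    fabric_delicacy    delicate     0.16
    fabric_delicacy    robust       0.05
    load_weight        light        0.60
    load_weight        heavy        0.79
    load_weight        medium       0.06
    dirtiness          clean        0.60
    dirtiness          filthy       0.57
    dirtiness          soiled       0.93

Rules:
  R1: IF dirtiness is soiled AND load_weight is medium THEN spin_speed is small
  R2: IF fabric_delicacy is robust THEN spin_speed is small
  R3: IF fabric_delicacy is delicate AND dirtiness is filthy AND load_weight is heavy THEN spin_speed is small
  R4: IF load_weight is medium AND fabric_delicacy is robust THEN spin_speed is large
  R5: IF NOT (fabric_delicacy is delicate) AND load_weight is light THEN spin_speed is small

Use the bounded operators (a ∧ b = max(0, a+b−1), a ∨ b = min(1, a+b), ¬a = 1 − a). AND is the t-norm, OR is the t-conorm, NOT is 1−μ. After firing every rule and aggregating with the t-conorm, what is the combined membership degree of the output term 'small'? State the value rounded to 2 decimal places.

R1: soiled=0.93, medium=0.06; AND[max(0, a+b−1)] → w = 0.00
R2: robust=0.05 → w = 0.05
R3: delicate=0.16, filthy=0.57, heavy=0.79; AND[max(0, a+b−1)] → w = 0.00
R4: medium=0.06, robust=0.05; AND[max(0, a+b−1)] → w = 0.00
R5: ¬delicate=1−0.16=0.84, light=0.60; AND[max(0, a+b−1)] → w = 0.44
Rules with consequent 'small': {R1, R2, R3, R5} → strengths 0.00, 0.05, 0.00, 0.44
Aggregate via t-conorm [min(1, a+b)]: 0.49

0.49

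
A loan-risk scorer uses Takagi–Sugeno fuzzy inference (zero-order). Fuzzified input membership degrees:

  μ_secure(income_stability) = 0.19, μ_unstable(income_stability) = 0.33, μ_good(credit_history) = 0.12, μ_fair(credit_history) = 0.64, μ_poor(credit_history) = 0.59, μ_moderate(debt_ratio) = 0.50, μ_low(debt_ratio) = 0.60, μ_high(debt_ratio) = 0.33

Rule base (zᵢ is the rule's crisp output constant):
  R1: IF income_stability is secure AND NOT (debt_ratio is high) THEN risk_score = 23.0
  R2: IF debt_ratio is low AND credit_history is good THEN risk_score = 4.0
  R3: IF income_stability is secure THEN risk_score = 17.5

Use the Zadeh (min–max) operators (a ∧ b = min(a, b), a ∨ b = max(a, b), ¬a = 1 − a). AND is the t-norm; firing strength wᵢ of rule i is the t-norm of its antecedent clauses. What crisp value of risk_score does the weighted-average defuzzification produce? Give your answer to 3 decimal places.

R1 (z=23.0): secure=0.19, ¬high=1−0.33=0.67; AND[min(a, b)] → w = 0.19
R2 (z=4.0): low=0.60, good=0.12; AND[min(a, b)] → w = 0.12
R3 (z=17.5): secure=0.19 → w = 0.19
Weighted average = (0.19·23.0 + 0.12·4.0 + 0.19·17.5) / (0.19 + 0.12 + 0.19)
  = 8.1750 / 0.5000 = 16.350

16.350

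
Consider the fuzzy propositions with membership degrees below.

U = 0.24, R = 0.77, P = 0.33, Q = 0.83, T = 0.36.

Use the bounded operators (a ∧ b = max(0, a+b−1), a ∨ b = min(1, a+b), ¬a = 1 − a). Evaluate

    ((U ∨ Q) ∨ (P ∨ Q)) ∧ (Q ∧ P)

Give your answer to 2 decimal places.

0.16

U ∨ Q = min(1, a+b) on (0.24, 0.83) = 1.00
P ∨ Q = min(1, a+b) on (0.33, 0.83) = 1.00
(U ∨ Q) ∨ (P ∨ Q) = min(1, a+b) on (1.00, 1.00) = 1.00
Q ∧ P = max(0, a+b−1) on (0.83, 0.33) = 0.16
((U ∨ Q) ∨ (P ∨ Q)) ∧ (Q ∧ P) = max(0, a+b−1) on (1.00, 0.16) = 0.16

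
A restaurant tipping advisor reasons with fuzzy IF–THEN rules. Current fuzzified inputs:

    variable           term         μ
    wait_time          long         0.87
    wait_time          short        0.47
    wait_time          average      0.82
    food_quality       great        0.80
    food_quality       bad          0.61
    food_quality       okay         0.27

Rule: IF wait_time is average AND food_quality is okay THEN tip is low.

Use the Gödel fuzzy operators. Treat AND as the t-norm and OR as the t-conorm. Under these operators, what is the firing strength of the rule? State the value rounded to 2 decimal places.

0.27

firing strength: average=0.82, okay=0.27; AND[min(a, b)] → w = 0.27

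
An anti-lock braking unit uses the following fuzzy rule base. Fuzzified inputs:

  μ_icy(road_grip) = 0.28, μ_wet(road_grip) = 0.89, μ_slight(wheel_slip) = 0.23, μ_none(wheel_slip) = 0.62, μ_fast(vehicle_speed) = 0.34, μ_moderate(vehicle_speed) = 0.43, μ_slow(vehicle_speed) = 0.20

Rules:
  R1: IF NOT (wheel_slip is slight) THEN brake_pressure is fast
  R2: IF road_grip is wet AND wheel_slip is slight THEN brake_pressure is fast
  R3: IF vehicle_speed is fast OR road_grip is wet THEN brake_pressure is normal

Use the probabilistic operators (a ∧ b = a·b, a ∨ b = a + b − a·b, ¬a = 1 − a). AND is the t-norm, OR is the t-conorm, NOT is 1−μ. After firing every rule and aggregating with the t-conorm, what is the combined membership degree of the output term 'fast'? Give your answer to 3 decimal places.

0.817

R1: ¬slight=1−0.23=0.77 → w = 0.7700
R2: wet=0.89, slight=0.23; AND[a·b] → w = 0.2047
R3: fast=0.34, wet=0.89; OR[a + b − a·b] → w = 0.9274
Rules with consequent 'fast': {R1, R2} → strengths 0.7700, 0.2047
Aggregate via t-conorm [a + b − a·b]: 0.8171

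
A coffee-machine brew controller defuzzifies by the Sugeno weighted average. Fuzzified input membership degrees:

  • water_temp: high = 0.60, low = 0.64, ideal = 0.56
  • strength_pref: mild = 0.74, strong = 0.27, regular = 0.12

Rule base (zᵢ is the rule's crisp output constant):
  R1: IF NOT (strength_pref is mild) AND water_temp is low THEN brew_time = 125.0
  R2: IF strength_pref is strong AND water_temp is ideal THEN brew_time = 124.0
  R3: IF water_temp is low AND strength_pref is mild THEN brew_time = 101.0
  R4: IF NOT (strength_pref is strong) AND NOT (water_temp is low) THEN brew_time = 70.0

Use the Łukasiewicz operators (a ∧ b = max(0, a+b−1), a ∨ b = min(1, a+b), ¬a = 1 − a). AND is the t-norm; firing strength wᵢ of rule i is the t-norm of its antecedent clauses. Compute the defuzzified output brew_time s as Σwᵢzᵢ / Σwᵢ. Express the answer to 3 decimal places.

95.064

R1 (z=125.0): ¬mild=1−0.74=0.26, low=0.64; AND[max(0, a+b−1)] → w = 0.00
R2 (z=124.0): strong=0.27, ideal=0.56; AND[max(0, a+b−1)] → w = 0.00
R3 (z=101.0): low=0.64, mild=0.74; AND[max(0, a+b−1)] → w = 0.38
R4 (z=70.0): ¬strong=1−0.27=0.73, ¬low=1−0.64=0.36; AND[max(0, a+b−1)] → w = 0.09
Weighted average = (0.00·125.0 + 0.00·124.0 + 0.38·101.0 + 0.09·70.0) / (0.00 + 0.00 + 0.38 + 0.09)
  = 44.6800 / 0.4700 = 95.064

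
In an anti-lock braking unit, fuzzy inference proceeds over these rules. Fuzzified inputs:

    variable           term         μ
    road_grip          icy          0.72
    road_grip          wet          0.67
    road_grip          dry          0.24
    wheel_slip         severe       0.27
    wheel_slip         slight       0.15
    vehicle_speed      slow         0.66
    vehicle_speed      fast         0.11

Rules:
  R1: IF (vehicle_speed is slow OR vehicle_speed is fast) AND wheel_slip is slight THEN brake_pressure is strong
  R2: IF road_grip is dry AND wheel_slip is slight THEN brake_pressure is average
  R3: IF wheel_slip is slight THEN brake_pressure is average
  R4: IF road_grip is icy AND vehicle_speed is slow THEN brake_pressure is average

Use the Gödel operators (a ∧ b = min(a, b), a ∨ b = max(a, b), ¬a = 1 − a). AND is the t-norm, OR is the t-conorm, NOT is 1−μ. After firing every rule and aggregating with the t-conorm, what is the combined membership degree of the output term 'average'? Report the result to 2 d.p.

0.66

R1: (slow=0.66 OR fast=0.11) = 0.66; AND[min(a, b)] with slight=0.15 → w = 0.15
R2: dry=0.24, slight=0.15; AND[min(a, b)] → w = 0.15
R3: slight=0.15 → w = 0.15
R4: icy=0.72, slow=0.66; AND[min(a, b)] → w = 0.66
Rules with consequent 'average': {R2, R3, R4} → strengths 0.15, 0.15, 0.66
Aggregate via t-conorm [max(a, b)]: 0.66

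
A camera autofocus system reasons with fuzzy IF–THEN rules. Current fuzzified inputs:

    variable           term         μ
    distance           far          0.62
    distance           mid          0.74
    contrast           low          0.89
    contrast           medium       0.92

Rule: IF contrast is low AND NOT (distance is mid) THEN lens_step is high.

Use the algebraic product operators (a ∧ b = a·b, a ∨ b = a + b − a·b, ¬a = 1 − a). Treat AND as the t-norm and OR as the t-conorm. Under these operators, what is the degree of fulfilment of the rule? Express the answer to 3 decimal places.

0.231

firing strength: low=0.89, ¬mid=1−0.74=0.26; AND[a·b] → w = 0.2314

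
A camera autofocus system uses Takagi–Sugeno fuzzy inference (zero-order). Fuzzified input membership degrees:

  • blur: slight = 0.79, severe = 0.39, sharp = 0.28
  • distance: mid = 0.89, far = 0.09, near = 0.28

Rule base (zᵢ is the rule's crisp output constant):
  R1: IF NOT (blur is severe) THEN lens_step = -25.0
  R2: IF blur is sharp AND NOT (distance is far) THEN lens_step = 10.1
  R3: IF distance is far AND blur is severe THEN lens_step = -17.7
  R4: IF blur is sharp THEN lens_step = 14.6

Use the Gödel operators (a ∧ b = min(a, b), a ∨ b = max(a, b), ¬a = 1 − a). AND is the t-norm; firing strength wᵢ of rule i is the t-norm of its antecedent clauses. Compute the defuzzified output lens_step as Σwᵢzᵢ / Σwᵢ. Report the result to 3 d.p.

-7.879

R1 (z=-25.0): ¬severe=1−0.39=0.61 → w = 0.61
R2 (z=10.1): sharp=0.28, ¬far=1−0.09=0.91; AND[min(a, b)] → w = 0.28
R3 (z=-17.7): far=0.09, severe=0.39; AND[min(a, b)] → w = 0.09
R4 (z=14.6): sharp=0.28 → w = 0.28
Weighted average = (0.61·-25.0 + 0.28·10.1 + 0.09·-17.7 + 0.28·14.6) / (0.61 + 0.28 + 0.09 + 0.28)
  = -9.9270 / 1.2600 = -7.879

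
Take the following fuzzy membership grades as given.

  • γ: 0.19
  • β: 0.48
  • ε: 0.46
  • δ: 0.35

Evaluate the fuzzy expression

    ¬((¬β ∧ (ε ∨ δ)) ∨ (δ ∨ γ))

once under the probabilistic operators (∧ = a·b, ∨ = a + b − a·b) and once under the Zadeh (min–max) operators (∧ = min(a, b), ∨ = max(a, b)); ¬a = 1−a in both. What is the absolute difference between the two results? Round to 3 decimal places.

0.191

Under probabilistic:
  ¬β = 1 − 0.4800 = 0.5200
  ε ∨ δ = a + b − a·b on (0.4600, 0.3500) = 0.6490
  ¬β ∧ (ε ∨ δ) = a·b on (0.5200, 0.6490) = 0.3375
  δ ∨ γ = a + b − a·b on (0.3500, 0.1900) = 0.4735
  (¬β ∧ (ε ∨ δ)) ∨ (δ ∨ γ) = a + b − a·b on (0.3375, 0.4735) = 0.6512
  ¬((¬β ∧ (ε ∨ δ)) ∨ (δ ∨ γ)) = 1 − 0.6512 = 0.3488
  → value = 0.3488
Under Zadeh (min–max):
  ¬β = 1 − 0.48 = 0.52
  ε ∨ δ = max(a, b) on (0.46, 0.35) = 0.46
  ¬β ∧ (ε ∨ δ) = min(a, b) on (0.52, 0.46) = 0.46
  δ ∨ γ = max(a, b) on (0.35, 0.19) = 0.35
  (¬β ∧ (ε ∨ δ)) ∨ (δ ∨ γ) = max(a, b) on (0.46, 0.35) = 0.46
  ¬((¬β ∧ (ε ∨ δ)) ∨ (δ ∨ γ)) = 1 − 0.46 = 0.54
  → value = 0.5400
|0.3488 − 0.5400| = 0.191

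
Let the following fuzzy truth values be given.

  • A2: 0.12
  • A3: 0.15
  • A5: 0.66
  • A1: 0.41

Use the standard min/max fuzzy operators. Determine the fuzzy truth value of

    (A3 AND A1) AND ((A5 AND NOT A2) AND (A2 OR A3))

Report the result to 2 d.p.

0.15

A3 AND A1 = min(a, b) on (0.15, 0.41) = 0.15
NOT A2 = 1 − 0.12 = 0.88
A5 AND NOT A2 = min(a, b) on (0.66, 0.88) = 0.66
A2 OR A3 = max(a, b) on (0.12, 0.15) = 0.15
(A5 AND NOT A2) AND (A2 OR A3) = min(a, b) on (0.66, 0.15) = 0.15
(A3 AND A1) AND ((A5 AND NOT A2) AND (A2 OR A3)) = min(a, b) on (0.15, 0.15) = 0.15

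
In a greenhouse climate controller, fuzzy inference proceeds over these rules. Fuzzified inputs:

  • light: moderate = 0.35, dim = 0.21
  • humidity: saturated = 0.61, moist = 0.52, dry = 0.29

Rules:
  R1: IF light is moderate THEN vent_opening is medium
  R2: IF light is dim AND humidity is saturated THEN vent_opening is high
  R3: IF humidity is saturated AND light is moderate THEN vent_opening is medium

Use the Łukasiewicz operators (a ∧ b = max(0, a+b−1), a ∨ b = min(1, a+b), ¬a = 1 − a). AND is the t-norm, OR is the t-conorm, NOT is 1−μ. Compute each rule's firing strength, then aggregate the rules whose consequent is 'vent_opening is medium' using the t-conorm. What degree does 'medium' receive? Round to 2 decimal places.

R1: moderate=0.35 → w = 0.35
R2: dim=0.21, saturated=0.61; AND[max(0, a+b−1)] → w = 0.00
R3: saturated=0.61, moderate=0.35; AND[max(0, a+b−1)] → w = 0.00
Rules with consequent 'medium': {R1, R3} → strengths 0.35, 0.00
Aggregate via t-conorm [min(1, a+b)]: 0.35

0.35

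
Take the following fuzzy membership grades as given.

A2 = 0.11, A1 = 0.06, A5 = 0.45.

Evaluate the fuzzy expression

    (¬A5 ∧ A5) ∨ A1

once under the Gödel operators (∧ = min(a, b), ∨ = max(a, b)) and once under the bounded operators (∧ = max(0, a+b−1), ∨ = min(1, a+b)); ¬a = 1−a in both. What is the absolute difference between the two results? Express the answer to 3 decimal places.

Under Gödel:
  ¬A5 = 1 − 0.45 = 0.55
  ¬A5 ∧ A5 = min(a, b) on (0.55, 0.45) = 0.45
  (¬A5 ∧ A5) ∨ A1 = max(a, b) on (0.45, 0.06) = 0.45
  → value = 0.4500
Under bounded:
  ¬A5 = 1 − 0.45 = 0.55
  ¬A5 ∧ A5 = max(0, a+b−1) on (0.55, 0.45) = 0.00
  (¬A5 ∧ A5) ∨ A1 = min(1, a+b) on (0.00, 0.06) = 0.06
  → value = 0.0600
|0.4500 − 0.0600| = 0.390

0.390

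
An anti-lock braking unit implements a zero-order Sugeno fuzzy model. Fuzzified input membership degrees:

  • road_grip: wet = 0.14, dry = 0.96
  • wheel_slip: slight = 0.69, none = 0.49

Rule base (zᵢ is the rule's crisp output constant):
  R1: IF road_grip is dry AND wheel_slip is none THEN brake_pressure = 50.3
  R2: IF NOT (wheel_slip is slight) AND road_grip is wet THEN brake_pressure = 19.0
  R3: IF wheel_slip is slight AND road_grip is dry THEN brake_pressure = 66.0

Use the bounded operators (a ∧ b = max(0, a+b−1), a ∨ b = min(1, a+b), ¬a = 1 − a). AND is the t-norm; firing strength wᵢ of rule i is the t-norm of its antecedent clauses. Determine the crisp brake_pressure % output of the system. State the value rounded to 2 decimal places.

R1 (z=50.3): dry=0.96, none=0.49; AND[max(0, a+b−1)] → w = 0.45
R2 (z=19.0): ¬slight=1−0.69=0.31, wet=0.14; AND[max(0, a+b−1)] → w = 0.00
R3 (z=66.0): slight=0.69, dry=0.96; AND[max(0, a+b−1)] → w = 0.65
Weighted average = (0.45·50.3 + 0.00·19.0 + 0.65·66.0) / (0.45 + 0.00 + 0.65)
  = 65.5350 / 1.1000 = 59.58

59.58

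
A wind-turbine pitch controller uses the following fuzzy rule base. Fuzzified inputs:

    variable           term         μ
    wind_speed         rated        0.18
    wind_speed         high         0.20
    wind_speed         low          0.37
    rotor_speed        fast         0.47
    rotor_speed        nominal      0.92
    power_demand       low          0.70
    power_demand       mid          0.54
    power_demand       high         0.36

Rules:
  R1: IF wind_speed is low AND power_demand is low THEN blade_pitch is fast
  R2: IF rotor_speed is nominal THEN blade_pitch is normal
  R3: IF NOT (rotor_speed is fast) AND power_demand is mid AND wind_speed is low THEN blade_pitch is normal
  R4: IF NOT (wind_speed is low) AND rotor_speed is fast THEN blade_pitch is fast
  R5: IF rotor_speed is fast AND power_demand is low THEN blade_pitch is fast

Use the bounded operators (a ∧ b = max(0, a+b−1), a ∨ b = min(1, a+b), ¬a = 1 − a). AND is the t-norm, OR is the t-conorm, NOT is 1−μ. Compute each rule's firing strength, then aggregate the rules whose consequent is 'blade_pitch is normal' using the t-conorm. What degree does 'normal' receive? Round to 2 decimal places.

R1: low=0.37, low=0.70; AND[max(0, a+b−1)] → w = 0.07
R2: nominal=0.92 → w = 0.92
R3: ¬fast=1−0.47=0.53, mid=0.54, low=0.37; AND[max(0, a+b−1)] → w = 0.00
R4: ¬low=1−0.37=0.63, fast=0.47; AND[max(0, a+b−1)] → w = 0.10
R5: fast=0.47, low=0.70; AND[max(0, a+b−1)] → w = 0.17
Rules with consequent 'normal': {R2, R3} → strengths 0.92, 0.00
Aggregate via t-conorm [min(1, a+b)]: 0.92

0.92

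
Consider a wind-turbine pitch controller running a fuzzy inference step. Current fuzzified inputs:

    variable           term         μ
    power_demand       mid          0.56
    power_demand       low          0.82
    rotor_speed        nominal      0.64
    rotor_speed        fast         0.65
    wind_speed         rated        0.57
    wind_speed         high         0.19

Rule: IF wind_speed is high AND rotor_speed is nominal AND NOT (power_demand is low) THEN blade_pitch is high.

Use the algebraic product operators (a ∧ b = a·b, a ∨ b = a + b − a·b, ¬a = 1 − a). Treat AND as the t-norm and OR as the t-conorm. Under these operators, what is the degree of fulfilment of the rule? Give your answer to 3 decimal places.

0.022

firing strength: high=0.19, nominal=0.64, ¬low=1−0.82=0.18; AND[a·b] → w = 0.0219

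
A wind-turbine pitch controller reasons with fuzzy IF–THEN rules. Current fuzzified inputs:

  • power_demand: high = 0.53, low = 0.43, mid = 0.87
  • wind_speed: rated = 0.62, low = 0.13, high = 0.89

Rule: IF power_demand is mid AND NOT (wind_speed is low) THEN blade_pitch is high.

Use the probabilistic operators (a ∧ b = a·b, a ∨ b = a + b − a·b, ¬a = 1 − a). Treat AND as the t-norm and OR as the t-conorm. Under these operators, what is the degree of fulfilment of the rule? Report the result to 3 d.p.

0.757

firing strength: mid=0.87, ¬low=1−0.13=0.87; AND[a·b] → w = 0.7569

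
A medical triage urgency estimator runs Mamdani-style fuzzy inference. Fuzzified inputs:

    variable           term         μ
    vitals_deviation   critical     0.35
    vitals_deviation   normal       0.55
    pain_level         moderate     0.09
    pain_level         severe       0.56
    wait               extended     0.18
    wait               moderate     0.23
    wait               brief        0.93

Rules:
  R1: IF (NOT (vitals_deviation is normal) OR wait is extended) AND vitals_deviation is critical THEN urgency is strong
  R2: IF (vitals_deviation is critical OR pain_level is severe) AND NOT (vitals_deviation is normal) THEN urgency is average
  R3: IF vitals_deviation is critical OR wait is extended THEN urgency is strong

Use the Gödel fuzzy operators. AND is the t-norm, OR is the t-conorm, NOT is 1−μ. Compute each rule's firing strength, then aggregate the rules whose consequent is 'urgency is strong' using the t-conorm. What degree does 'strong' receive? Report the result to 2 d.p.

R1: (¬normal=1−0.55=0.45 OR extended=0.18) = 0.45; AND[min(a, b)] with critical=0.35 → w = 0.35
R2: (critical=0.35 OR severe=0.56) = 0.56; AND[min(a, b)] with ¬normal=1−0.55=0.45 → w = 0.45
R3: critical=0.35, extended=0.18; OR[max(a, b)] → w = 0.35
Rules with consequent 'strong': {R1, R3} → strengths 0.35, 0.35
Aggregate via t-conorm [max(a, b)]: 0.35

0.35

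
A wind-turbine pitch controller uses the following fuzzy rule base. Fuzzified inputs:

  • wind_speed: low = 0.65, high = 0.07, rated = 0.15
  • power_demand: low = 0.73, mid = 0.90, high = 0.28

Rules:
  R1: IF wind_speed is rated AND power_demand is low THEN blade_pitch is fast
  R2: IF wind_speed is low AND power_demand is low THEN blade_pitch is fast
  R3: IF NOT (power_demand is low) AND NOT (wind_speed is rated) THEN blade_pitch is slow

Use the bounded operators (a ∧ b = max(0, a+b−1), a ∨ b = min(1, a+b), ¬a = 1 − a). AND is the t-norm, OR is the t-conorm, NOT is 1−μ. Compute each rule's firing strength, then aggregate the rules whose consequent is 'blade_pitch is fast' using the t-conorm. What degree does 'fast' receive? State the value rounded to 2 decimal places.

R1: rated=0.15, low=0.73; AND[max(0, a+b−1)] → w = 0.00
R2: low=0.65, low=0.73; AND[max(0, a+b−1)] → w = 0.38
R3: ¬low=1−0.73=0.27, ¬rated=1−0.15=0.85; AND[max(0, a+b−1)] → w = 0.12
Rules with consequent 'fast': {R1, R2} → strengths 0.00, 0.38
Aggregate via t-conorm [min(1, a+b)]: 0.38

0.38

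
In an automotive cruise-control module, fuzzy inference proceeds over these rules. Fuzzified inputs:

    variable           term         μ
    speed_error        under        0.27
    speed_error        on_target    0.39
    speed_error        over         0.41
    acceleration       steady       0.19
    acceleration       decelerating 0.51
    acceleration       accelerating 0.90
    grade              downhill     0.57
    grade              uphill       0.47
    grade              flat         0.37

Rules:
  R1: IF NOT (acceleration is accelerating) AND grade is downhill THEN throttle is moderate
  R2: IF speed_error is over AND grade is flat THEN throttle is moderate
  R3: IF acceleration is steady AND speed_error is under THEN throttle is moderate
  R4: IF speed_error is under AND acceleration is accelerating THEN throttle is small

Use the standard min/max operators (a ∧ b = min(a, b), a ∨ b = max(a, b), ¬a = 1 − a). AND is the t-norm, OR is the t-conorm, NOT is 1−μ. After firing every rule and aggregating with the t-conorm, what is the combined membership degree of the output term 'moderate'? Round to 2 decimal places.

R1: ¬accelerating=1−0.90=0.10, downhill=0.57; AND[min(a, b)] → w = 0.10
R2: over=0.41, flat=0.37; AND[min(a, b)] → w = 0.37
R3: steady=0.19, under=0.27; AND[min(a, b)] → w = 0.19
R4: under=0.27, accelerating=0.90; AND[min(a, b)] → w = 0.27
Rules with consequent 'moderate': {R1, R2, R3} → strengths 0.10, 0.37, 0.19
Aggregate via t-conorm [max(a, b)]: 0.37

0.37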